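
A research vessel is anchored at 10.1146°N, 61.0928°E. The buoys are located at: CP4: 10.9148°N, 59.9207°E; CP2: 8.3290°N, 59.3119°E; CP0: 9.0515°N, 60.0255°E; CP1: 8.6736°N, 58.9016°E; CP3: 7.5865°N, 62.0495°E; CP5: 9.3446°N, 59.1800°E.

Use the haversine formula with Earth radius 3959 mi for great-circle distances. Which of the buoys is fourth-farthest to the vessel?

CP5

Distances from the vessel (10.1146°N, 61.0928°E):
CP3: 186.5 mi
CP1: 179.5 mi
CP2: 173.1 mi
CP5: 140.7 mi
CP0: 103.4 mi
CP4: 96.9 mi
The fourth-farthest is CP5 at 140.7 mi.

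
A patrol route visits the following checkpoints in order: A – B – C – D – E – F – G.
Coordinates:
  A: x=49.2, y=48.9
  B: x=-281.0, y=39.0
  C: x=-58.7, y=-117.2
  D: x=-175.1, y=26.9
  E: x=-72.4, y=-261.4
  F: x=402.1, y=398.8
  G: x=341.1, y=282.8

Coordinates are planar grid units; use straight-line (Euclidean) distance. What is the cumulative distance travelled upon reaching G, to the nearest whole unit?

Leg distances:
A→B: 330.3  (cumulative 330.3)
B→C: 271.7  (cumulative 602.0)
C→D: 185.2  (cumulative 787.3)
D→E: 306.0  (cumulative 1093.3)
E→F: 813.0  (cumulative 1906.4)
F→G: 131.1  (cumulative 2037.4)
Cumulative distance at G ≈ 2037.

2037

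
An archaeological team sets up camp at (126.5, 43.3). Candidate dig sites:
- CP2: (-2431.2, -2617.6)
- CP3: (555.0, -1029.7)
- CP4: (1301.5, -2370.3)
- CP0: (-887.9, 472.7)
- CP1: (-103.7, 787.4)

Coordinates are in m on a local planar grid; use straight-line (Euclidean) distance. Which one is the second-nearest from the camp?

CP0

Distance to each, sorted:
CP1: 778.9 m
CP0: 1101.5 m
CP3: 1155.4 m
CP4: 2684.4 m
CP2: 3690.8 m
The second-nearest is CP0 at 1101.5 m.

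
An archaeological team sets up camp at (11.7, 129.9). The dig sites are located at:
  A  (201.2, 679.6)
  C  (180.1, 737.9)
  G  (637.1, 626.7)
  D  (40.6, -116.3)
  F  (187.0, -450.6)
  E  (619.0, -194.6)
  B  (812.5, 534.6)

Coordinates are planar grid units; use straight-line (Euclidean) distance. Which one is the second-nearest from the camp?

Distance to each, sorted:
D: 247.9
A: 581.4
F: 606.4
C: 630.9
E: 688.6
G: 798.7
B: 897.3
The second-nearest is A at 581.4.

A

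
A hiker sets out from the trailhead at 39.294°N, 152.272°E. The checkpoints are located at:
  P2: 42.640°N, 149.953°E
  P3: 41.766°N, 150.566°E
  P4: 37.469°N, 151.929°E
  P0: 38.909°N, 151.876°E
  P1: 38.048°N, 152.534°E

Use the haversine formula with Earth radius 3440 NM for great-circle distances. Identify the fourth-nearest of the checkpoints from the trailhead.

P3

Distances from the trailhead (39.294°N, 152.272°E):
P0: 29.6 NM
P1: 75.8 NM
P4: 110.8 NM
P3: 167.6 NM
P2: 226.7 NM
The fourth-nearest is P3 at 167.6 NM.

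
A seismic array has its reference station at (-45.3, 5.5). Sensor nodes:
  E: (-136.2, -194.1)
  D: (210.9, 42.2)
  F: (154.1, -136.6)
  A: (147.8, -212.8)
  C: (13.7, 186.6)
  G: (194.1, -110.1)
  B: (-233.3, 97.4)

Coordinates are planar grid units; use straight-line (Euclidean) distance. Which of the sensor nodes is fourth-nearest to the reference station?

Distance to each, sorted:
C: 190.5
B: 209.3
E: 219.3
F: 244.9
D: 258.8
G: 265.8
A: 291.4
The fourth-nearest is F at 244.9.

F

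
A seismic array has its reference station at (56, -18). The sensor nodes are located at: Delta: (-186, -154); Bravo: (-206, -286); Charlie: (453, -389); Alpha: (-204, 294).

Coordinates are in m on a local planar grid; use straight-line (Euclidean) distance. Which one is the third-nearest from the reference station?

Alpha

Distance to each, sorted:
Delta: 277.6 m
Bravo: 374.8 m
Alpha: 406.1 m
Charlie: 543.4 m
The third-nearest is Alpha at 406.1 m.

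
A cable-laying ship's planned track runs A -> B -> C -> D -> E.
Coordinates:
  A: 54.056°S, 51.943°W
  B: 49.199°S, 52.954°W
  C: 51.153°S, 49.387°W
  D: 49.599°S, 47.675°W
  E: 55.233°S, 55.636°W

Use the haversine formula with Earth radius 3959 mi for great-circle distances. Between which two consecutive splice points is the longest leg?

Leg distances:
A→B: 338.4 mi
B→C: 207.7 mi
C→D: 131.2 mi
D→E: 513.3 mi
The longest leg is D–E at 513.3 mi.

D–E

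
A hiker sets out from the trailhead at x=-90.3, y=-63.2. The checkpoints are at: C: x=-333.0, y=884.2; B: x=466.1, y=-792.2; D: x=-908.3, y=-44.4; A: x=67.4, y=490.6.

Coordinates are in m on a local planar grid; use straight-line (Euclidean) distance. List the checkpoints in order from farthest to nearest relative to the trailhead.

C, B, D, A

Computing each straight-line distance from x=-90.3, y=-63.2:
C x=-333.0, y=884.2: 978.0 m
B x=466.1, y=-792.2: 917.1 m
D x=-908.3, y=-44.4: 818.2 m
A x=67.4, y=490.6: 575.8 m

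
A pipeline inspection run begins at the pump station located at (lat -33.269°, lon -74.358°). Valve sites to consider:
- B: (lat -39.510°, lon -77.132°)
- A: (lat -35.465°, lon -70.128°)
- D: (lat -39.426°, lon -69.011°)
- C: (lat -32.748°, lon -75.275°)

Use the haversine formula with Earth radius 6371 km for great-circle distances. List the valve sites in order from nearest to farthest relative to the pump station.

C, A, B, D

Distances from the pump station:
C (lat -32.748°, lon -75.275°): 103.3 km
A (lat -35.465°, lon -70.128°): 458.6 km
B (lat -39.510°, lon -77.132°): 736.9 km
D (lat -39.426°, lon -69.011°): 835.1 km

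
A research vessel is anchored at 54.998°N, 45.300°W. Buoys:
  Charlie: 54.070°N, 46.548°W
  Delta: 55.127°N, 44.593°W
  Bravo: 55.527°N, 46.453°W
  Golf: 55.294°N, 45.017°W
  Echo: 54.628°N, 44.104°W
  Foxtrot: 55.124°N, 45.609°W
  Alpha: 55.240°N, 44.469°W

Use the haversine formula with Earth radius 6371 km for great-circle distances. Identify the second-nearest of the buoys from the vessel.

Golf

Distances from the vessel (54.998°N, 45.300°W):
Foxtrot: 24.2 km
Golf: 37.5 km
Delta: 47.3 km
Alpha: 59.3 km
Echo: 87.0 km
Bravo: 93.8 km
Charlie: 130.9 km
The second-nearest is Golf at 37.5 km.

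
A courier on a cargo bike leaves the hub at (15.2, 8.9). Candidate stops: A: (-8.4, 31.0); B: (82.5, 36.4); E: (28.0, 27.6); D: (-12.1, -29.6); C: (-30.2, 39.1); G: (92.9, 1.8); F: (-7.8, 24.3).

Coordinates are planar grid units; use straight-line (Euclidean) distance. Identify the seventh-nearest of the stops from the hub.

G

Distances from the hub ((15.2, 8.9)):
E: 22.7
F: 27.7
A: 32.3
D: 47.2
C: 54.5
B: 72.7
G: 78.0
The seventh-nearest is G at 78.0.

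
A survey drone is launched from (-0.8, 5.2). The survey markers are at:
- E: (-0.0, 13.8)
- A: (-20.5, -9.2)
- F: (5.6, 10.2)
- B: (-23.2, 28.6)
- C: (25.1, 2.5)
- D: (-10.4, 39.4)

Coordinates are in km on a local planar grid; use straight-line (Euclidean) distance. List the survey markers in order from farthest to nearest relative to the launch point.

Distances from the launch point:
D (-10.4, 39.4): 35.5 km
B (-23.2, 28.6): 32.4 km
C (25.1, 2.5): 26.0 km
A (-20.5, -9.2): 24.4 km
E (-0.0, 13.8): 8.6 km
F (5.6, 10.2): 8.1 km

D, B, C, A, E, F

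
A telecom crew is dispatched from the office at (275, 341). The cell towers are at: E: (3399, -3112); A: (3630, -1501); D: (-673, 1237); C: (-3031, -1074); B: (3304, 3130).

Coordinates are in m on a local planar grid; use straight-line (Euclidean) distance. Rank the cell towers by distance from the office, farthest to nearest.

Distance from the office at (275, 341) to each:
E (3399, -3112): 4656.5 m
B (3304, 3130): 4117.4 m
A (3630, -1501): 3827.4 m
C (-3031, -1074): 3596.1 m
D (-673, 1237): 1304.4 m

E, B, A, C, D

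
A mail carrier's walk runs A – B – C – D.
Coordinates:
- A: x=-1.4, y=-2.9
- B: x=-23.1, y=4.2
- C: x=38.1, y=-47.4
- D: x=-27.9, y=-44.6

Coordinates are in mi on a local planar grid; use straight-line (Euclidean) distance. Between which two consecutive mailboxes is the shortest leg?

A–B

Leg distances:
A→B: 22.8 mi
B→C: 80.0 mi
C→D: 66.1 mi
The shortest leg is A–B at 22.8 mi.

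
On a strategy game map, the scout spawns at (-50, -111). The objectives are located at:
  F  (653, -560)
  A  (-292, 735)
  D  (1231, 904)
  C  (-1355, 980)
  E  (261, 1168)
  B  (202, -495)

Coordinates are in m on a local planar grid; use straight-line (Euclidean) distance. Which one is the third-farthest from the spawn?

Distances from the spawn ((-50, -111)):
C: 1701.0 m
D: 1634.4 m
E: 1316.3 m
A: 879.9 m
F: 834.2 m
B: 459.3 m
The third-farthest is E at 1316.3 m.

E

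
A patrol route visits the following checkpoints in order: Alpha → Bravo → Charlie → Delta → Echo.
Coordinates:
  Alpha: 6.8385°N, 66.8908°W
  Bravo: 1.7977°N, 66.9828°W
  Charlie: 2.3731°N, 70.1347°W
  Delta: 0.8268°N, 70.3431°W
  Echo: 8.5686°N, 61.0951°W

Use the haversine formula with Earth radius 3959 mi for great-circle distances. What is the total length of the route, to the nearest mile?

Leg distances:
Alpha→Bravo: 348.4 mi  (cumulative 348.4 mi)
Bravo→Charlie: 221.2 mi  (cumulative 569.6 mi)
Charlie→Delta: 107.8 mi  (cumulative 677.4 mi)
Delta→Echo: 831.3 mi  (cumulative 1508.8 mi)
Total route length ≈ 1509 mi.

1509 mi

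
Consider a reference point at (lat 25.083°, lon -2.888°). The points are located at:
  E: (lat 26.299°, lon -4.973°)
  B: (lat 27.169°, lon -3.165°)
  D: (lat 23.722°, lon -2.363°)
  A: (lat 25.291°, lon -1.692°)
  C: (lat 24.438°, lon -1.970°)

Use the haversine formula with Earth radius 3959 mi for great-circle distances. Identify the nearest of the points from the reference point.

Distance to each, sorted:
C: 72.8 mi
A: 76.2 mi
D: 99.7 mi
B: 145.2 mi
E: 154.6 mi
The nearest is C at 72.8 mi.

C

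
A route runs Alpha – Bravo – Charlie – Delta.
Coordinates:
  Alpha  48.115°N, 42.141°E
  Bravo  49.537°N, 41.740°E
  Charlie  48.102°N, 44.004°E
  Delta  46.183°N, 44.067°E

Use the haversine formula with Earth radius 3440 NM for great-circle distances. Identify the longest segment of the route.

Leg distances:
Alpha→Bravo: 86.8 NM
Bravo→Charlie: 124.2 NM
Charlie→Delta: 115.2 NM
The longest leg is Bravo–Charlie at 124.2 NM.

Bravo–Charlie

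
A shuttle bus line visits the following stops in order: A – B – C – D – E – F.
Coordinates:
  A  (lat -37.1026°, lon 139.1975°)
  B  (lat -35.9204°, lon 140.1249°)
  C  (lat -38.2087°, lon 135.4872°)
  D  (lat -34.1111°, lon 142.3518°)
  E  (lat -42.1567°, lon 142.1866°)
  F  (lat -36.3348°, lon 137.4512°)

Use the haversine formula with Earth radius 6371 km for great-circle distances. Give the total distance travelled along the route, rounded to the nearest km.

Leg distances:
A→B: 155.4 km  (cumulative 155.4 km)
B→C: 483.7 km  (cumulative 639.1 km)
C→D: 766.0 km  (cumulative 1405.2 km)
D→E: 894.7 km  (cumulative 2299.9 km)
E→F: 764.8 km  (cumulative 3064.7 km)
Total route length ≈ 3065 km.

3065 km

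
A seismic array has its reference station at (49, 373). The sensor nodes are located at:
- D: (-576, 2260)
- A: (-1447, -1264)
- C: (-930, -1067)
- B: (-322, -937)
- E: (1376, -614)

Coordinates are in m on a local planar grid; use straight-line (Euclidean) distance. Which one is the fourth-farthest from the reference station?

E

Distances from the reference station ((49, 373)):
A: 2217.6 m
D: 1987.8 m
C: 1741.3 m
E: 1653.8 m
B: 1361.5 m
The fourth-farthest is E at 1653.8 m.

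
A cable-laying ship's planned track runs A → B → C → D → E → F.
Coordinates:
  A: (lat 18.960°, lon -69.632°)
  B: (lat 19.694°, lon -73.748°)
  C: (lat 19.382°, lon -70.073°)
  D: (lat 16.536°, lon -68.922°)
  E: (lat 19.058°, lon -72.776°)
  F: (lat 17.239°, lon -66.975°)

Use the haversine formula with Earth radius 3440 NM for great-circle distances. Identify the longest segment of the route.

Leg distances:
A→B: 237.3 NM
B→C: 208.8 NM
C→D: 183.1 NM
D→E: 267.3 NM
E→F: 348.5 NM
The longest leg is E–F at 348.5 NM.

E–F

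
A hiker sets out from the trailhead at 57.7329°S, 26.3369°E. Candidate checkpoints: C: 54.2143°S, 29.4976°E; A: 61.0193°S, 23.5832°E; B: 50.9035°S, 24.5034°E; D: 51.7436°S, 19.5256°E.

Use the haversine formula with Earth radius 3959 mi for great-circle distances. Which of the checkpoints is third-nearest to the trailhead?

Distances from the trailhead (57.7329°S, 26.3369°E):
A: 246.9 mi
C: 272.0 mi
B: 477.6 mi
D: 494.5 mi
The third-nearest is B at 477.6 mi.

B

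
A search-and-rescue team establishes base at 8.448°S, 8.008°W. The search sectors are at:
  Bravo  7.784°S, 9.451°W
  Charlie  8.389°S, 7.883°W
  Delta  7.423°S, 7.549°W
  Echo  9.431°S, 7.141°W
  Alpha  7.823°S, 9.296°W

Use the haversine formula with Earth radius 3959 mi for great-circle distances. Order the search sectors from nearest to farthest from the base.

Charlie, Delta, Echo, Alpha, Bravo

Computing each great-circle distance from 8.448°S, 8.008°W:
Charlie 8.389°S, 7.883°W: 9.5 mi
Delta 7.423°S, 7.549°W: 77.5 mi
Echo 9.431°S, 7.141°W: 90.1 mi
Alpha 7.823°S, 9.296°W: 98.1 mi
Bravo 7.784°S, 9.451°W: 108.9 mi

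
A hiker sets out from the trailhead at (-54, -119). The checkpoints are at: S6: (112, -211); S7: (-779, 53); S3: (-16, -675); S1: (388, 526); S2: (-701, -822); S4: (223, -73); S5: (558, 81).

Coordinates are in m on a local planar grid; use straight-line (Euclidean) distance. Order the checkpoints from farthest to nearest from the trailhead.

Computing each straight-line distance from (-54, -119):
S2 (-701, -822): 955.4 m
S1 (388, 526): 781.9 m
S7 (-779, 53): 745.1 m
S5 (558, 81): 643.9 m
S3 (-16, -675): 557.3 m
S4 (223, -73): 280.8 m
S6 (112, -211): 189.8 m

S2, S1, S7, S5, S3, S4, S6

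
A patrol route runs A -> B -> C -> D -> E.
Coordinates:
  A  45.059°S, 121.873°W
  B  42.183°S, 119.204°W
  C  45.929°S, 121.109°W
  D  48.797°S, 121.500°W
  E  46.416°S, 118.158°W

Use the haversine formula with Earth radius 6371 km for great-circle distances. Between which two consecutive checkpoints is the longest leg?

B–C

Leg distances:
A→B: 385.2 km
B→C: 443.4 km
C→D: 320.3 km
D→E: 364.4 km
The longest leg is B–C at 443.4 km.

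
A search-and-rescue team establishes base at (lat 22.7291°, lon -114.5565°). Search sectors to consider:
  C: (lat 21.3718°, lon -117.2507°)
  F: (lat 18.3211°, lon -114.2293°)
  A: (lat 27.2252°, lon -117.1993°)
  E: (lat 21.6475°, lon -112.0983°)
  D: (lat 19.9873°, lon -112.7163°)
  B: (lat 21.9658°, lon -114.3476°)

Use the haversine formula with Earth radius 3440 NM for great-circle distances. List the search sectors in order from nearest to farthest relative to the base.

B, E, C, D, F, A

Distances from the base:
B (lat 21.9658°, lon -114.3476°): 47.3 NM
E (lat 21.6475°, lon -112.0983°): 151.3 NM
C (lat 21.3718°, lon -117.2507°): 170.6 NM
D (lat 19.9873°, lon -112.7163°): 194.1 NM
F (lat 18.3211°, lon -114.2293°): 265.3 NM
A (lat 27.2252°, lon -117.1993°): 305.8 NM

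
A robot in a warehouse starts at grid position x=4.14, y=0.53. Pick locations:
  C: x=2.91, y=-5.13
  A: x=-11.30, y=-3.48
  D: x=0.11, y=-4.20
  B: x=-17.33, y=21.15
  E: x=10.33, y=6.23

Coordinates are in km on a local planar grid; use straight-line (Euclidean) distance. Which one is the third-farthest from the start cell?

E

Distance to each, sorted:
B: 29.8 km
A: 16.0 km
E: 8.4 km
D: 6.2 km
C: 5.8 km
The third-farthest is E at 8.4 km.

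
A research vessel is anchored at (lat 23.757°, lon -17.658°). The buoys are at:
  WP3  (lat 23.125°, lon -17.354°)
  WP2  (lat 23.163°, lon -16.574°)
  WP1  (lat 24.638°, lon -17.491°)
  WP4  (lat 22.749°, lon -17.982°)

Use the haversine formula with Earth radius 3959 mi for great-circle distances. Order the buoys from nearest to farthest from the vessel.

WP3, WP1, WP4, WP2

Distance from the vessel at (lat 23.757°, lon -17.658°) to each:
WP3 (lat 23.125°, lon -17.354°): 47.7 mi
WP1 (lat 24.638°, lon -17.491°): 61.8 mi
WP4 (lat 22.749°, lon -17.982°): 72.6 mi
WP2 (lat 23.163°, lon -16.574°): 80.0 mi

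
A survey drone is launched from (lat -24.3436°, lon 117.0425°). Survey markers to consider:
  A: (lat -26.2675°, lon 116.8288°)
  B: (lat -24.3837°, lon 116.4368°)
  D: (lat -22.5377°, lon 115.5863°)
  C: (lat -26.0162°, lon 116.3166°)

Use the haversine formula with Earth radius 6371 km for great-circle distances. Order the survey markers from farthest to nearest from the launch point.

D, A, C, B

Distance from the launch point at (lat -24.3436°, lon 117.0425°) to each:
D (lat -22.5377°, lon 115.5863°): 249.8 km
A (lat -26.2675°, lon 116.8288°): 215.0 km
C (lat -26.0162°, lon 116.3166°): 199.8 km
B (lat -24.3837°, lon 116.4368°): 61.5 km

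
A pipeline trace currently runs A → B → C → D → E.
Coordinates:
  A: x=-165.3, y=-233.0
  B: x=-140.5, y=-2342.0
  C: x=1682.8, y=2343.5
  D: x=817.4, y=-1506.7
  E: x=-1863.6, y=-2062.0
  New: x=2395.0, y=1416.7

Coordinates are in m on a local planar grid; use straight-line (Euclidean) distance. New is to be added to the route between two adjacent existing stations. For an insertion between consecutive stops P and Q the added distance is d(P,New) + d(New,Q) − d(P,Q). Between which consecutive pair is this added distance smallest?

between C and D

Added distance for inserting New between each consecutive pair:
A–B: 5470.6 m
B–C: 675.0 m
C–D: 544.5 m
D–E: 6082.8 m
Smallest added distance is 544.5 m, inserting between C and D.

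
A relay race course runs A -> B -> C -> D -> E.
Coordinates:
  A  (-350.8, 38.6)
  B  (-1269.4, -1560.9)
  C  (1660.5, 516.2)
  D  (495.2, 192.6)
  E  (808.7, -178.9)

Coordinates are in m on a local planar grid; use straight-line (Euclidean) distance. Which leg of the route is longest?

Leg distances:
A→B: 1844.5 m
B→C: 3591.5 m
C→D: 1209.4 m
D→E: 486.1 m
The longest leg is B–C at 3591.5 m.

B–C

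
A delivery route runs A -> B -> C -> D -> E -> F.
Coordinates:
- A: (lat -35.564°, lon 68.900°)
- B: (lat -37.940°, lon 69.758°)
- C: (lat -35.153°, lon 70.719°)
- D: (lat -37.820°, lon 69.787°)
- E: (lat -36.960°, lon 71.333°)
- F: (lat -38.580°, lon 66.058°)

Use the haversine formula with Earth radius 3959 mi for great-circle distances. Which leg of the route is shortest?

D–E

Leg distances:
A→B: 170.9 mi
B→C: 199.8 mi
C→D: 191.4 mi
D→E: 103.6 mi
E→F: 309.0 mi
The shortest leg is D–E at 103.6 mi.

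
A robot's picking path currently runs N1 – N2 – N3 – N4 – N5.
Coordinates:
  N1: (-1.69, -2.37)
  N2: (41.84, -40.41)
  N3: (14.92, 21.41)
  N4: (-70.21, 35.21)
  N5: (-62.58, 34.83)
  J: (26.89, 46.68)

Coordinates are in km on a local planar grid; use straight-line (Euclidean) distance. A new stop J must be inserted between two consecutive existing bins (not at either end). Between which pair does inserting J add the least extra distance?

Added distance for inserting J between each consecutive pair:
N1–N2: 87.3 km
N2–N3: 48.9 km
N3–N4: 39.5 km
N4–N5: 180.4 km
Smallest added distance is 39.5 km, inserting between N3 and N4.

between N3 and N4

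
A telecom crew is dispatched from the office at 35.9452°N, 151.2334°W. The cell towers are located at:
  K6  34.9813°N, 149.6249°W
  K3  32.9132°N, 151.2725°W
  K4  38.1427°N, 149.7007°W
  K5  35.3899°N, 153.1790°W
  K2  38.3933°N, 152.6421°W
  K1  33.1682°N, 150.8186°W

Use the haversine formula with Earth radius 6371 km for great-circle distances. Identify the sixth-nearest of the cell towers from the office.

K3

Distances from the office (35.9452°N, 151.2334°W):
K6: 180.9 km
K5: 186.3 km
K4: 279.7 km
K2: 299.5 km
K1: 311.1 km
K3: 337.2 km
The sixth-nearest is K3 at 337.2 km.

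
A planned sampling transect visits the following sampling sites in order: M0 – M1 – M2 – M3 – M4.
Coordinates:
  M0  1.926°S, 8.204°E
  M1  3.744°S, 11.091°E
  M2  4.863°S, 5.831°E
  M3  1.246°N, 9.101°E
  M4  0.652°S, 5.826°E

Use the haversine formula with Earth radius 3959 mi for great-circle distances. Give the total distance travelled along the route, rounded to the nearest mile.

1346 mi

Leg distances:
M0→M1: 235.5 mi  (cumulative 235.5 mi)
M1→M2: 370.6 mi  (cumulative 606.1 mi)
M2→M3: 478.7 mi  (cumulative 1084.8 mi)
M3→M4: 261.5 mi  (cumulative 1346.3 mi)
Total route length ≈ 1346 mi.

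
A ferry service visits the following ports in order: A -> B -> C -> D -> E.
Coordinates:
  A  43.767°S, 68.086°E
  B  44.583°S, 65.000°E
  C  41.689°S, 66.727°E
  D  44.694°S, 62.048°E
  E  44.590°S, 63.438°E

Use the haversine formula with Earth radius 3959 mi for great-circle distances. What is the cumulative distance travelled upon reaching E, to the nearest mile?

764 mi

Leg distances:
A→B: 163.0 mi  (cumulative 163.0 mi)
B→C: 218.1 mi  (cumulative 381.1 mi)
C→D: 314.0 mi  (cumulative 695.1 mi)
D→E: 68.7 mi  (cumulative 763.8 mi)
Cumulative distance at E ≈ 764 mi.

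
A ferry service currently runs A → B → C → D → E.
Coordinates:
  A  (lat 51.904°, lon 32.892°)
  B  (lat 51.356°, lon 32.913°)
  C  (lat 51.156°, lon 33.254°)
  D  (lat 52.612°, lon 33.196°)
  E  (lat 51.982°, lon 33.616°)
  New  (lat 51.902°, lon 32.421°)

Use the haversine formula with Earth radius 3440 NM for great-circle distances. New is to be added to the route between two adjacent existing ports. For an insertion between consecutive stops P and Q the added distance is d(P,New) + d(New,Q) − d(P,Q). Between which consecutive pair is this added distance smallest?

Added distance for inserting New between each consecutive pair:
A–B: 22.1 NM
B–C: 74.5 NM
C–D: 18.4 NM
D–E: 54.9 NM
Smallest added distance is 18.4 NM, inserting between C and D.

between C and D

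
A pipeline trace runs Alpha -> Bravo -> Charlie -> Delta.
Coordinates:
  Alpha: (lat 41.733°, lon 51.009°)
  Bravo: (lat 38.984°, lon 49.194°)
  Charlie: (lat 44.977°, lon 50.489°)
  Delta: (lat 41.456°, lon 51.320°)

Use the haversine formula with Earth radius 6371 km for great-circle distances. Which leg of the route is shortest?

Leg distances:
Alpha→Bravo: 342.2 km
Bravo→Charlie: 674.9 km
Charlie→Delta: 397.3 km
The shortest leg is Alpha–Bravo at 342.2 km.

Alpha–Bravo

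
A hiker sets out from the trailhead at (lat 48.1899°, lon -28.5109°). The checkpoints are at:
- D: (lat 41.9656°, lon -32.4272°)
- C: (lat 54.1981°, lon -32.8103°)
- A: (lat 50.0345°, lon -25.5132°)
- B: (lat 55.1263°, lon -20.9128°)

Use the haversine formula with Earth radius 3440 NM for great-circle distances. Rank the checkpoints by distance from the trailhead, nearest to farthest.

Distances from the trailhead:
A (lat 50.0345°, lon -25.5132°): 161.7 NM
C (lat 54.1981°, lon -32.8103°): 395.2 NM
D (lat 41.9656°, lon -32.4272°): 408.8 NM
B (lat 55.1263°, lon -20.9128°): 502.9 NM

A, C, D, B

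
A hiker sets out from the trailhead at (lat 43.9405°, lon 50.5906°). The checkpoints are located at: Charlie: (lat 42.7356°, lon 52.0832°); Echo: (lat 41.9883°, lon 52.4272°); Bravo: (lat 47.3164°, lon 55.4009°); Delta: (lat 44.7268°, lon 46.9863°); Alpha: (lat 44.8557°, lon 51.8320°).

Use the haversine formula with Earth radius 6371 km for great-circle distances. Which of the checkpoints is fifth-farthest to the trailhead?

Distances from the trailhead ((lat 43.9405°, lon 50.5906°)):
Bravo: 529.7 km
Delta: 299.7 km
Echo: 263.5 km
Charlie: 180.3 km
Alpha: 141.7 km
The fifth-farthest is Alpha at 141.7 km.

Alpha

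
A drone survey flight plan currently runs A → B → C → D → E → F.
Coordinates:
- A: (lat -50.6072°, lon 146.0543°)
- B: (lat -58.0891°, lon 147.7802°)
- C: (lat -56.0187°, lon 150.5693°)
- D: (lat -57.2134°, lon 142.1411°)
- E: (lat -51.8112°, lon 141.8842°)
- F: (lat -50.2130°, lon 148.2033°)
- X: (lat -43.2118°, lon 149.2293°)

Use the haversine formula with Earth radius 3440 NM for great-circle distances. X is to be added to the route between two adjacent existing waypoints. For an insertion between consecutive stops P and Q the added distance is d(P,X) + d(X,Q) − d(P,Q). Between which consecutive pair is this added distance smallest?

Added distance for inserting X between each consecutive pair:
A–B: 904.3 NM
B–C: 1511.4 NM
C–D: 1365.8 NM
D–E: 1153.4 NM
E–F: 760.7 NM
Smallest added distance is 760.7 NM, inserting between E and F.

between E and F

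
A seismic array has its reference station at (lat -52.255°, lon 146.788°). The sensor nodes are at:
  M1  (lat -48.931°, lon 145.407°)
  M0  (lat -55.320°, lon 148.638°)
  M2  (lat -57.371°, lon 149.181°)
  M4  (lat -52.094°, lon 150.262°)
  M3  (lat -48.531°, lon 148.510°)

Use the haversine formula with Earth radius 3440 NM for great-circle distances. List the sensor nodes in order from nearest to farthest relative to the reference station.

Distances from the reference station:
M4 (lat -52.094°, lon 150.262°): 128.3 NM
M0 (lat -55.320°, lon 148.638°): 195.4 NM
M1 (lat -48.931°, lon 145.407°): 206.4 NM
M3 (lat -48.531°, lon 148.510°): 233.1 NM
M2 (lat -57.371°, lon 149.181°): 318.1 NM

M4, M0, M1, M3, M2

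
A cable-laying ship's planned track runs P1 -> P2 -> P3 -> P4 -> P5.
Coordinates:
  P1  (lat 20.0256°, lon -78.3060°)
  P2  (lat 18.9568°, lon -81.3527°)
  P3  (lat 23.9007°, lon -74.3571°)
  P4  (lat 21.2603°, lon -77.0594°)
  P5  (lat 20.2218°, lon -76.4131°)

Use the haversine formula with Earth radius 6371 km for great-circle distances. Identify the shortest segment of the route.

P4–P5

Leg distances:
P1→P2: 340.7 km
P2→P3: 908.8 km
P3→P4: 403.9 km
P4→P5: 133.6 km
The shortest leg is P4–P5 at 133.6 km.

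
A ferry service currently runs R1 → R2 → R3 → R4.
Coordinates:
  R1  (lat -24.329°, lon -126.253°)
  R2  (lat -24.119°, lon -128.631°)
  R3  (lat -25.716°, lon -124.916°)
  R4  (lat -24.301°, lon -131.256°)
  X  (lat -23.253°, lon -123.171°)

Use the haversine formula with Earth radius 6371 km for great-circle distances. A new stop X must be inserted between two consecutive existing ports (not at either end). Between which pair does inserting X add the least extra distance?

Added distance for inserting X between each consecutive pair:
R1–R2: 657.6 km
R2–R3: 475.5 km
R3–R4: 498.8 km
Smallest added distance is 475.5 km, inserting between R2 and R3.

between R2 and R3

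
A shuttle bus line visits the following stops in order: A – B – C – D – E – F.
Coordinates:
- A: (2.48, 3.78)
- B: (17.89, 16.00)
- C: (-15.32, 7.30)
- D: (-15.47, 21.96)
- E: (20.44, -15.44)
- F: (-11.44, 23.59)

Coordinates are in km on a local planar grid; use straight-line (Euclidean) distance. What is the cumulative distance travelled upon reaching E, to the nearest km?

Leg distances:
A→B: 19.7 km  (cumulative 19.7 km)
B→C: 34.3 km  (cumulative 54.0 km)
C→D: 14.7 km  (cumulative 68.7 km)
D→E: 51.8 km  (cumulative 120.5 km)
Cumulative distance at E ≈ 121 km.

121 km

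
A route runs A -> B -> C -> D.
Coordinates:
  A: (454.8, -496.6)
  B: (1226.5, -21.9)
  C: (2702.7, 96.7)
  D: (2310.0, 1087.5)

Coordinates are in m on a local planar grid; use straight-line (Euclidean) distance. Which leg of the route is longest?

Leg distances:
A→B: 906.0 m
B→C: 1481.0 m
C→D: 1065.8 m
The longest leg is B–C at 1481.0 m.

B–C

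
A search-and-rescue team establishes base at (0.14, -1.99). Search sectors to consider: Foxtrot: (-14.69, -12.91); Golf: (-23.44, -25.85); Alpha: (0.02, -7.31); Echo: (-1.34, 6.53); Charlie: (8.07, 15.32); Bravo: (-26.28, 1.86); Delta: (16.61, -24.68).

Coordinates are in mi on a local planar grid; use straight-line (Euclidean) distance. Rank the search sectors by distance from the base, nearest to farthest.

Distances from the base:
Alpha (0.02, -7.31): 5.3 mi
Echo (-1.34, 6.53): 8.6 mi
Foxtrot (-14.69, -12.91): 18.4 mi
Charlie (8.07, 15.32): 19.0 mi
Bravo (-26.28, 1.86): 26.7 mi
Delta (16.61, -24.68): 28.0 mi
Golf (-23.44, -25.85): 33.5 mi

Alpha, Echo, Foxtrot, Charlie, Bravo, Delta, Golf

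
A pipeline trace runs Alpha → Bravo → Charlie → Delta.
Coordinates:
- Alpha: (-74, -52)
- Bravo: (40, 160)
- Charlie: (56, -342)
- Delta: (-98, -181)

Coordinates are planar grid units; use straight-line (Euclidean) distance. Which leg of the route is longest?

Leg distances:
Alpha→Bravo: 240.7
Bravo→Charlie: 502.3
Charlie→Delta: 222.8
The longest leg is Bravo–Charlie at 502.3.

Bravo–Charlie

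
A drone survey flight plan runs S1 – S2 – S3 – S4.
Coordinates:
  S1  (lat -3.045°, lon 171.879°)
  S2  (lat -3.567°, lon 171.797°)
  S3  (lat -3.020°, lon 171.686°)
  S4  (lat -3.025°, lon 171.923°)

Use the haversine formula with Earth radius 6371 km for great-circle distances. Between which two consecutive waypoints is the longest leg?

Leg distances:
S1→S2: 58.8 km
S2→S3: 62.1 km
S3→S4: 26.3 km
The longest leg is S2–S3 at 62.1 km.

S2–S3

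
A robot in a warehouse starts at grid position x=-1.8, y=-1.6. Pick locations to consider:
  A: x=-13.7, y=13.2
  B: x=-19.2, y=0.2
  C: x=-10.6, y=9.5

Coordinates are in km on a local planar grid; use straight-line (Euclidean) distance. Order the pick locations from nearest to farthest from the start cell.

C, B, A

Computing each straight-line distance from x=-1.8, y=-1.6:
C x=-10.6, y=9.5: 14.2 km
B x=-19.2, y=0.2: 17.5 km
A x=-13.7, y=13.2: 19.0 km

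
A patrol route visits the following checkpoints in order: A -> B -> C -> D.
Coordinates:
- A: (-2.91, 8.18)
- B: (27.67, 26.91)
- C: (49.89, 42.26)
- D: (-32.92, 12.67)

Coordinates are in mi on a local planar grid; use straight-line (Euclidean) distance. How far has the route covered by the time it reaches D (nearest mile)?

151 mi

Leg distances:
A→B: 35.9 mi  (cumulative 35.9 mi)
B→C: 27.0 mi  (cumulative 62.9 mi)
C→D: 87.9 mi  (cumulative 150.8 mi)
Cumulative distance at D ≈ 151 mi.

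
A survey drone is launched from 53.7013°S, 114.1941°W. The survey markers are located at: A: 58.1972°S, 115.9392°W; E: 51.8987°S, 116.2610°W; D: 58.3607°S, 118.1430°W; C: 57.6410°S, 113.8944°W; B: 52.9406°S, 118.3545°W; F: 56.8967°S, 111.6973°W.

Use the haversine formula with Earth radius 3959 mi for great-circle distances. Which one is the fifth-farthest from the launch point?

Distance to each, sorted:
D: 356.1 mi
A: 317.9 mi
C: 272.5 mi
F: 241.6 mi
B: 179.6 mi
E: 151.5 mi
The fifth-farthest is B at 179.6 mi.

B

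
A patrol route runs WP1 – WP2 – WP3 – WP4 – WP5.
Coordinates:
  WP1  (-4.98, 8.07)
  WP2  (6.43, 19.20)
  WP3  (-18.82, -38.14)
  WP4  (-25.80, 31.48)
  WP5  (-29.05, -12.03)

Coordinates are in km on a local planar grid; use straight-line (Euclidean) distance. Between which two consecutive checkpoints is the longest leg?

WP3–WP4

Leg distances:
WP1→WP2: 15.9 km
WP2→WP3: 62.7 km
WP3→WP4: 70.0 km
WP4→WP5: 43.6 km
The longest leg is WP3–WP4 at 70.0 km.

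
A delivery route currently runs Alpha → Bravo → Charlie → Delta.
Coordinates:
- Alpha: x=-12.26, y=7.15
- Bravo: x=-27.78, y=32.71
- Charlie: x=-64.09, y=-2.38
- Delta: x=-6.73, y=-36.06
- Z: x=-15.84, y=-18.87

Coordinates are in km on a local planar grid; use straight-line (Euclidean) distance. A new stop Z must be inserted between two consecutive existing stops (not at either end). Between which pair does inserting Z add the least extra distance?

between Charlie and Delta

Added distance for inserting Z between each consecutive pair:
Alpha–Bravo: 49.3 km
Bravo–Charlie: 53.4 km
Charlie–Delta: 3.9 km
Smallest added distance is 3.9 km, inserting between Charlie and Delta.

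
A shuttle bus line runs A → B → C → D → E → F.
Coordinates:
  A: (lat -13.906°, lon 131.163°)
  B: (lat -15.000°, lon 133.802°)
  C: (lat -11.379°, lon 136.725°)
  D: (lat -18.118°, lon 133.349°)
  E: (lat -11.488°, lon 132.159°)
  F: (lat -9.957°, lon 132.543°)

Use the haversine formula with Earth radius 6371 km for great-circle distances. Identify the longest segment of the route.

Leg distances:
A→B: 309.1 km
B→C: 512.1 km
C→D: 832.5 km
D→E: 748.2 km
E→F: 175.3 km
The longest leg is C–D at 832.5 km.

C–D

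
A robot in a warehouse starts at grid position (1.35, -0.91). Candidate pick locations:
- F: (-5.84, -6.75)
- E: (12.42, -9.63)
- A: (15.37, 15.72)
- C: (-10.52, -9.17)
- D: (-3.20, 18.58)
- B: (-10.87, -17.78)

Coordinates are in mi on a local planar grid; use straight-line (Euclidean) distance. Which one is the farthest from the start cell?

Distance to each, sorted:
A: 21.8 mi
B: 20.8 mi
D: 20.0 mi
C: 14.5 mi
E: 14.1 mi
F: 9.3 mi
The farthest is A at 21.8 mi.

A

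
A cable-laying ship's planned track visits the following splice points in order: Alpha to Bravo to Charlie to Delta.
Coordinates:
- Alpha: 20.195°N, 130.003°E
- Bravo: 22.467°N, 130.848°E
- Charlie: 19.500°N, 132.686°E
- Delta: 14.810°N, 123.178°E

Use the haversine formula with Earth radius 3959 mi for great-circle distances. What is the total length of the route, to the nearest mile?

1109 mi

Leg distances:
Alpha→Bravo: 166.1 mi  (cumulative 166.1 mi)
Bravo→Charlie: 236.8 mi  (cumulative 403.0 mi)
Charlie→Delta: 706.2 mi  (cumulative 1109.2 mi)
Total route length ≈ 1109 mi.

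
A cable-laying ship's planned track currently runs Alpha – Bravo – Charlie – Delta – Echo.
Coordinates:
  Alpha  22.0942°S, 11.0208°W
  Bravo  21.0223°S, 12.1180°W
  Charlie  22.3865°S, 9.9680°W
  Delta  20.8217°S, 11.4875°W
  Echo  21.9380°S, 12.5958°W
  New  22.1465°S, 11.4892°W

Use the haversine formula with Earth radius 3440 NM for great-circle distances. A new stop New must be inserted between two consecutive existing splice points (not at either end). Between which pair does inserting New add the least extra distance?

Added distance for inserting New between each consecutive pair:
Alpha–Bravo: 13.5 NM
Bravo–Charlie: 16.6 NM
Charlie–Delta: 38.7 NM
Delta–Echo: 51.1 NM
Smallest added distance is 13.5 NM, inserting between Alpha and Bravo.

between Alpha and Bravo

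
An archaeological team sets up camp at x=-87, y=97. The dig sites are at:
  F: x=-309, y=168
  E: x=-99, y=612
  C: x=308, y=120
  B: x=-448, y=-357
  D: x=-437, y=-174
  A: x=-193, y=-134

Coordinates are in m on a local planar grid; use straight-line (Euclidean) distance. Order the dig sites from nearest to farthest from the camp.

Computing each straight-line distance from x=-87, y=97:
F x=-309, y=168: 233.1 m
A x=-193, y=-134: 254.2 m
C x=308, y=120: 395.7 m
D x=-437, y=-174: 442.7 m
E x=-99, y=612: 515.1 m
B x=-448, y=-357: 580.0 m

F, A, C, D, E, B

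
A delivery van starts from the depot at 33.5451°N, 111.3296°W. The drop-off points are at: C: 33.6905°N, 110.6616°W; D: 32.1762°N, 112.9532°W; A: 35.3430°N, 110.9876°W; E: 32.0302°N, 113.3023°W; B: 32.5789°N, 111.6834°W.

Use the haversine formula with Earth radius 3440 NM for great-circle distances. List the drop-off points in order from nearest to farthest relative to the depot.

Distance from the depot at 33.5451°N, 111.3296°W to each:
C 33.6905°N, 110.6616°W: 34.5 NM
B 32.5789°N, 111.6834°W: 60.7 NM
A 35.3430°N, 110.9876°W: 109.3 NM
D 32.1762°N, 112.9532°W: 116.0 NM
E 32.0302°N, 113.3023°W: 134.9 NM

C, B, A, D, E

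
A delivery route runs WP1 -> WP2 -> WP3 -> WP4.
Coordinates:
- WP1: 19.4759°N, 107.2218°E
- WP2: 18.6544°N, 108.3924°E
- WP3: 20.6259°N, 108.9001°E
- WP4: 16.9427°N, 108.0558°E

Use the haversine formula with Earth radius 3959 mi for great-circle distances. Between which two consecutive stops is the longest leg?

WP3–WP4

Leg distances:
WP1→WP2: 95.2 mi
WP2→WP3: 140.2 mi
WP3→WP4: 260.4 mi
The longest leg is WP3–WP4 at 260.4 mi.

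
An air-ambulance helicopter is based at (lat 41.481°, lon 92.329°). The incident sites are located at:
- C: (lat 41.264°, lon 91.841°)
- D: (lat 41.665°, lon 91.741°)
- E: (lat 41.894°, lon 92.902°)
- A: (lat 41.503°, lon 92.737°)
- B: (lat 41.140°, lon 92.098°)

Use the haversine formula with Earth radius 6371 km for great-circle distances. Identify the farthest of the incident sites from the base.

E

Distances from the base ((lat 41.481°, lon 92.329°)):
E: 66.1 km
D: 53.0 km
C: 47.3 km
B: 42.5 km
A: 34.1 km
The farthest is E at 66.1 km.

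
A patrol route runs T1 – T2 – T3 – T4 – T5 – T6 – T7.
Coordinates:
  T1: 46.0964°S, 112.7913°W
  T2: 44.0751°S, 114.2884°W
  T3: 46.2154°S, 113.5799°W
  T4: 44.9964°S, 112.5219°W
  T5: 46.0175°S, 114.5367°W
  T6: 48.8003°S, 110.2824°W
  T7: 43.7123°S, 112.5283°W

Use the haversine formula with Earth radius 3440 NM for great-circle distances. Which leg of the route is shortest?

T3–T4

Leg distances:
T1→T2: 136.9 NM
T2→T3: 132.0 NM
T3→T4: 85.6 NM
T4→T5: 104.6 NM
T5→T6: 240.3 NM
T6→T7: 319.4 NM
The shortest leg is T3–T4 at 85.6 NM.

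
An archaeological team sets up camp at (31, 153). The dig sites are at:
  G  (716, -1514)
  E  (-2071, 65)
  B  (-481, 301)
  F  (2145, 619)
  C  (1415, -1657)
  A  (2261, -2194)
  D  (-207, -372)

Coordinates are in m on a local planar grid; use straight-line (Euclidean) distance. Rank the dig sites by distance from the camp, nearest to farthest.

Computing each straight-line distance from (31, 153):
B (-481, 301): 533.0 m
D (-207, -372): 576.4 m
G (716, -1514): 1802.3 m
E (-2071, 65): 2103.8 m
F (2145, 619): 2164.8 m
C (1415, -1657): 2278.5 m
A (2261, -2194): 3237.5 m

B, D, G, E, F, C, A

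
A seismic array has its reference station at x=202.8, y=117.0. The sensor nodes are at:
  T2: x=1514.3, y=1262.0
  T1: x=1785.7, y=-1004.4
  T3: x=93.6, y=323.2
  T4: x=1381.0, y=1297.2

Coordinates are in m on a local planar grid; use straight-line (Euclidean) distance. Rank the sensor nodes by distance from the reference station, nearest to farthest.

T3, T4, T2, T1

Computing each straight-line distance from x=202.8, y=117.0:
T3 x=93.6, y=323.2: 233.3 m
T4 x=1381.0, y=1297.2: 1667.6 m
T2 x=1514.3, y=1262.0: 1741.0 m
T1 x=1785.7, y=-1004.4: 1939.9 m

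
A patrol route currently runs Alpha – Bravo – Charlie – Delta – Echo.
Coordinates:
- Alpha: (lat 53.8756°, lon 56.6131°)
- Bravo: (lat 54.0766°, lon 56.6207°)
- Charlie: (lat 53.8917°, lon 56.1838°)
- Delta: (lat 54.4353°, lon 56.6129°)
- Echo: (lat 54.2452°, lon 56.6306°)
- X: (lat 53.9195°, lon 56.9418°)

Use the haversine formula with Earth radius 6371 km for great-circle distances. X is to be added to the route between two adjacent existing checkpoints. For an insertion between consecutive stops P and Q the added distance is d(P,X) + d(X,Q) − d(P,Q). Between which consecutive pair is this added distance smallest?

between Alpha and Bravo

Added distance for inserting X between each consecutive pair:
Alpha–Bravo: 27.0 km
Bravo–Charlie: 41.9 km
Charlie–Delta: 44.4 km
Delta–Echo: 81.6 km
Smallest added distance is 27.0 km, inserting between Alpha and Bravo.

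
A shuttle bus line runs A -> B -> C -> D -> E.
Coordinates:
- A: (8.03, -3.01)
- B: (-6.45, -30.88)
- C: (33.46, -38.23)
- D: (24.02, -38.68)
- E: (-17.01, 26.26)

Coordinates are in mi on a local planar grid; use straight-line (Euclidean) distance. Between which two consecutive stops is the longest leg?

D–E

Leg distances:
A→B: 31.4 mi
B→C: 40.6 mi
C→D: 9.5 mi
D→E: 76.8 mi
The longest leg is D–E at 76.8 mi.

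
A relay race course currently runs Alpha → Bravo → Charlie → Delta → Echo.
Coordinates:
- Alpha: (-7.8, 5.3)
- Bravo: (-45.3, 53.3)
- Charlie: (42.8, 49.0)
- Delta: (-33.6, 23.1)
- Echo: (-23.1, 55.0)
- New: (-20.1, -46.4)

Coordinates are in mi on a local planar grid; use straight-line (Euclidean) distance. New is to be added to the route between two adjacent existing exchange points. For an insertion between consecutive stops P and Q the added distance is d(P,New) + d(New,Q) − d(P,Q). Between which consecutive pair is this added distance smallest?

between Alpha and Bravo

Added distance for inserting New between each consecutive pair:
Alpha–Bravo: 95.1 mi
Bravo–Charlie: 128.9 mi
Charlie–Delta: 104.4 mi
Delta–Echo: 138.7 mi
Smallest added distance is 95.1 mi, inserting between Alpha and Bravo.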